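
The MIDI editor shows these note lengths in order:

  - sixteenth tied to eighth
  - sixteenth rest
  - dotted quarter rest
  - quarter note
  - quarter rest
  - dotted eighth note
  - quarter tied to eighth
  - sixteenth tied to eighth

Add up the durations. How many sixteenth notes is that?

30

Each duration in sixteenth notes: sixteenth tied to eighth (sixteenth + eighth) = 3; sixteenth rest = 1; dotted quarter rest = 6; quarter note = 4; quarter rest = 4; dotted eighth note = 3; quarter tied to eighth (quarter + eighth) = 6; sixteenth tied to eighth (sixteenth + eighth) = 3.
Altogether 3 + 1 + 6 + 4 + 4 + 3 + 6 + 3 = 30 sixteenth notes.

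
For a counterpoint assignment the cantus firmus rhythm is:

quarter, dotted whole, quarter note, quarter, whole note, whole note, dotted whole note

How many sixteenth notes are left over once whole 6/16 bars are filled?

2

One bar of 6/16 = 3 eighth notes.
Express everything in eighth notes: quarter = 2; dotted whole = 12; quarter note = 2; quarter = 2; whole note = 8; whole note = 8; dotted whole note = 12.
Altogether 2 + 12 + 2 + 2 + 8 + 8 + 12 = 46.
46 ÷ 3 = 15 complete bars with 1 eighth note remaining = 2 sixteenth notes.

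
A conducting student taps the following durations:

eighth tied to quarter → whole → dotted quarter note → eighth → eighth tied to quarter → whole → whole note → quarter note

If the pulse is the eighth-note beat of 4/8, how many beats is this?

One eighth-note beat = 2 sixteenth notes.
Convert each value to sixteenth notes: eighth tied to quarter (eighth + quarter) = 6; whole = 16; dotted quarter note = 6; eighth = 2; eighth tied to quarter (eighth + quarter) = 6; whole = 16; whole note = 16; quarter note = 4.
Sum: 6 + 16 + 6 + 2 + 6 + 16 + 16 + 4 = 72.
72 ÷ 2 = 36 beats.

36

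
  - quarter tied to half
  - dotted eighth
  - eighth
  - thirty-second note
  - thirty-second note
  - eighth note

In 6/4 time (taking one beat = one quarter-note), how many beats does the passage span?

5

One quarter-note beat = 8 thirty-second notes.
Convert each value to thirty-second notes: quarter tied to half (quarter + half) = 24; dotted eighth = 6; eighth = 4; thirty-second note = 1; thirty-second note = 1; eighth note = 4.
Total: 24 + 6 + 4 + 1 + 1 + 4 = 40.
40 ÷ 8 = 5 beats.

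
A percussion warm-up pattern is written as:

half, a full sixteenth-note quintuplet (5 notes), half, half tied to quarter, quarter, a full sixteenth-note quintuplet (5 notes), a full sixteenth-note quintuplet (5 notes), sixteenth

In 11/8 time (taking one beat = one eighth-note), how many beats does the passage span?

One eighth-note beat = 2 sixteenth notes.
In sixteenth notes: half = 8; a full sixteenth-note quintuplet (5 notes) (five quintuplet sixteenths span one quarter) = 4; half = 8; half tied to quarter (half + quarter) = 12; quarter = 4; a full sixteenth-note quintuplet (5 notes) (five quintuplet sixteenths span one quarter) = 4; a full sixteenth-note quintuplet (5 notes) (five quintuplet sixteenths span one quarter) = 4; sixteenth = 1.
Adding: 8 + 4 + 8 + 12 + 4 + 4 + 4 + 1 = 45.
45 ÷ 2 = 22.5 beats.

22.5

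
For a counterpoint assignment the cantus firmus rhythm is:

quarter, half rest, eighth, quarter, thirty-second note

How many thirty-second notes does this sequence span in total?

37

Each duration in thirty-second notes: quarter = 8; half rest = 16; eighth = 4; quarter = 8; thirty-second note = 1.
Adding: 8 + 16 + 4 + 8 + 1 = 37 thirty-second notes.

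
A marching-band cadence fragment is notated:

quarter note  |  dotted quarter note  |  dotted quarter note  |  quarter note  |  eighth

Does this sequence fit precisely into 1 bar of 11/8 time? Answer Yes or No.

Yes

One bar of 11/8 = 11 eighth notes.
Convert each value to eighth notes: quarter note = 2; dotted quarter note = 3; dotted quarter note = 3; quarter note = 2; eighth = 1.
Sum: 2 + 3 + 3 + 2 + 1 = 11.
11 equals 11, so the answer is Yes.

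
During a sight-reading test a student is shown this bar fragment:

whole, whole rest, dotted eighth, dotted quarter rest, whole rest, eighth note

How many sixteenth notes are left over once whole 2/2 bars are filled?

One bar of 2/2 = 16 sixteenth notes.
Each duration in sixteenth notes: whole = 16; whole rest = 16; dotted eighth = 3; dotted quarter rest = 6; whole rest = 16; eighth note = 2.
Altogether 16 + 16 + 3 + 6 + 16 + 2 = 59.
59 ÷ 16 = 3 complete bars with 11 sixteenth notes remaining.

11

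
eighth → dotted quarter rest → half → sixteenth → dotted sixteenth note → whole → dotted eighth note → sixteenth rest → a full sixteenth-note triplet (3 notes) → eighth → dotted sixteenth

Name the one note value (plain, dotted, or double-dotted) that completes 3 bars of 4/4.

3 bars of 4/4 = 96 thirty-second notes.
In thirty-second notes: eighth = 4; dotted quarter rest = 12; half = 16; sixteenth = 2; dotted sixteenth note = 3; whole = 32; dotted eighth note = 6; sixteenth rest = 2; a full sixteenth-note triplet (3 notes) (three triplet sixteenths span one eighth) = 4; eighth = 4; dotted sixteenth = 3.
Altogether 4 + 12 + 16 + 2 + 3 + 32 + 6 + 2 + 4 + 4 + 3 = 88.
Remaining: 96 − 88 = 8 thirty-second notes, which is a quarter note.

quarter note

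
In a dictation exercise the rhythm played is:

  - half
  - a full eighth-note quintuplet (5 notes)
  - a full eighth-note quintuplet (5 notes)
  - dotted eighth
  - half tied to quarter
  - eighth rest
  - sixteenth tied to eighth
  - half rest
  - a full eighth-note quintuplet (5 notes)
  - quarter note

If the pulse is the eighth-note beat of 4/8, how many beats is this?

32

One eighth-note beat = 2 sixteenth notes.
Convert each value to sixteenth notes: half = 8; a full eighth-note quintuplet (5 notes) (five quintuplet eighths span one half) = 8; a full eighth-note quintuplet (5 notes) (five quintuplet eighths span one half) = 8; dotted eighth = 3; half tied to quarter (half + quarter) = 12; eighth rest = 2; sixteenth tied to eighth (sixteenth + eighth) = 3; half rest = 8; a full eighth-note quintuplet (5 notes) (five quintuplet eighths span one half) = 8; quarter note = 4.
Sum: 8 + 8 + 8 + 3 + 12 + 2 + 3 + 8 + 8 + 4 = 64.
64 ÷ 2 = 32 beats.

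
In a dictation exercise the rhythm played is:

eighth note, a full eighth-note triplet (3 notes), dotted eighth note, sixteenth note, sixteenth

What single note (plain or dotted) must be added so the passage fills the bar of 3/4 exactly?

sixteenth note

The bar of 3/4 = 12 sixteenth notes.
Working in sixteenth notes: eighth note = 2; a full eighth-note triplet (3 notes) (three triplet eighths span one quarter) = 4; dotted eighth note = 3; sixteenth note = 1; sixteenth = 1.
Sum: 2 + 4 + 3 + 1 + 1 = 11.
Remaining: 12 − 11 = 1 sixteenth note, which is a sixteenth note.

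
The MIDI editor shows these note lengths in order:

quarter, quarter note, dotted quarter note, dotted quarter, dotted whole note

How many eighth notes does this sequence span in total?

22

Express everything in eighth notes: quarter = 2; quarter note = 2; dotted quarter note = 3; dotted quarter = 3; dotted whole note = 12.
Adding: 2 + 2 + 3 + 3 + 12 = 22 eighth notes.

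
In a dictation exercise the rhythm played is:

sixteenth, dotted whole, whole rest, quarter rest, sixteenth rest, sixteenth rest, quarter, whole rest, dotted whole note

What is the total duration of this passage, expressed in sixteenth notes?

91

Convert each value to sixteenth notes: sixteenth = 1; dotted whole = 24; whole rest = 16; quarter rest = 4; sixteenth rest = 1; sixteenth rest = 1; quarter = 4; whole rest = 16; dotted whole note = 24.
Adding: 1 + 24 + 16 + 4 + 1 + 1 + 4 + 16 + 24 = 91 sixteenth notes.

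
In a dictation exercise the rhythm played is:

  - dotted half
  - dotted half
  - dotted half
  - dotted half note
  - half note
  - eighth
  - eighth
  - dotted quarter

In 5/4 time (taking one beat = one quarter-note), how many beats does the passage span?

16.5

One quarter-note beat = 2 eighth notes.
Express everything in eighth notes: dotted half = 6; dotted half = 6; dotted half = 6; dotted half note = 6; half note = 4; eighth = 1; eighth = 1; dotted quarter = 3.
Total: 6 + 6 + 6 + 6 + 4 + 1 + 1 + 3 = 33.
33 ÷ 2 = 16.5 beats.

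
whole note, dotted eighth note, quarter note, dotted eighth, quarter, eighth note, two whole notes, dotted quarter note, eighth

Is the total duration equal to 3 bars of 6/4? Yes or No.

One bar of 6/4 = 24 sixteenth notes, so 3 bars = 72.
Working in sixteenth notes: whole note = 16; dotted eighth note = 3; quarter note = 4; dotted eighth = 3; quarter = 4; eighth note = 2; whole note = 16; whole note = 16; dotted quarter note = 6; eighth = 2.
Altogether 16 + 3 + 4 + 3 + 4 + 2 + 16 + 16 + 6 + 2 = 72.
72 equals 72, so the answer is Yes.

Yes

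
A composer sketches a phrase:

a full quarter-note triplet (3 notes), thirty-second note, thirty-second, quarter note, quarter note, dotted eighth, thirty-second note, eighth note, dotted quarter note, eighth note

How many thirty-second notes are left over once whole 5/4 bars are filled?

21

One bar of 5/4 = 40 thirty-second notes.
Each duration in thirty-second notes: a full quarter-note triplet (3 notes) (three triplet quarters span one half) = 16; thirty-second note = 1; thirty-second = 1; quarter note = 8; quarter note = 8; dotted eighth = 6; thirty-second note = 1; eighth note = 4; dotted quarter note = 12; eighth note = 4.
Adding: 16 + 1 + 1 + 8 + 8 + 6 + 1 + 4 + 12 + 4 = 61.
61 ÷ 40 = 1 complete bar with 21 thirty-second notes remaining.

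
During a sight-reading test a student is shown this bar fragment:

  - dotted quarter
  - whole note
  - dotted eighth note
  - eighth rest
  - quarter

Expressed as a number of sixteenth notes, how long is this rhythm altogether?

31

In sixteenth notes: dotted quarter = 6; whole note = 16; dotted eighth note = 3; eighth rest = 2; quarter = 4.
Altogether 6 + 16 + 3 + 2 + 4 = 31 sixteenth notes.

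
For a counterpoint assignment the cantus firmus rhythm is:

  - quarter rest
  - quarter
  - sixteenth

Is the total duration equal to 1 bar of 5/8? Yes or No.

One bar of 5/8 = 10 sixteenth notes.
Each duration in sixteenth notes: quarter rest = 4; quarter = 4; sixteenth = 1.
Total: 4 + 4 + 1 = 9.
9 falls short of 10, so the answer is No.

No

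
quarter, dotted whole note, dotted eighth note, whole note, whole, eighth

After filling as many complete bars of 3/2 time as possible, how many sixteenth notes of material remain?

One bar of 3/2 = 24 sixteenth notes.
Convert each value to sixteenth notes: quarter = 4; dotted whole note = 24; dotted eighth note = 3; whole note = 16; whole = 16; eighth = 2.
Total: 4 + 24 + 3 + 16 + 16 + 2 = 65.
65 ÷ 24 = 2 complete bars with 17 sixteenth notes remaining.

17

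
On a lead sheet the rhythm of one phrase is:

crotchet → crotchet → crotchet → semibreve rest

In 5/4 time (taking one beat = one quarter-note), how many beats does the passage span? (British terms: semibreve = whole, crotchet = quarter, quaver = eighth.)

7

One quarter-note beat = 2 eighth notes.
Express everything in eighth notes: crotchet = 2; crotchet = 2; crotchet = 2; semibreve rest = 8.
Total: 2 + 2 + 2 + 8 = 14.
14 ÷ 2 = 7 beats.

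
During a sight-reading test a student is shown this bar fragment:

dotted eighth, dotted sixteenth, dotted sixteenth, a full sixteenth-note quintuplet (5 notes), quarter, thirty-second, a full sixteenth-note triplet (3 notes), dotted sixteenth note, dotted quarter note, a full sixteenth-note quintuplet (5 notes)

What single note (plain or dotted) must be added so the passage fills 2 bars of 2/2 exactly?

quarter note

2 bars of 2/2 = 64 thirty-second notes.
Convert each value to thirty-second notes: dotted eighth = 6; dotted sixteenth = 3; dotted sixteenth = 3; a full sixteenth-note quintuplet (5 notes) (five quintuplet sixteenths span one quarter) = 8; quarter = 8; thirty-second = 1; a full sixteenth-note triplet (3 notes) (three triplet sixteenths span one eighth) = 4; dotted sixteenth note = 3; dotted quarter note = 12; a full sixteenth-note quintuplet (5 notes) (five quintuplet sixteenths span one quarter) = 8.
Sum: 6 + 3 + 3 + 8 + 8 + 1 + 4 + 3 + 12 + 8 = 56.
Remaining: 64 − 56 = 8 thirty-second notes, which is a quarter note.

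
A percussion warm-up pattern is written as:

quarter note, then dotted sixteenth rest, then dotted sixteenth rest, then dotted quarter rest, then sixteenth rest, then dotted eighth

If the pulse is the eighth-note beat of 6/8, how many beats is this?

One eighth-note beat = 4 thirty-second notes.
Working in thirty-second notes: quarter note = 8; dotted sixteenth rest = 3; dotted sixteenth rest = 3; dotted quarter rest = 12; sixteenth rest = 2; dotted eighth = 6.
Adding: 8 + 3 + 3 + 12 + 2 + 6 = 34.
34 ÷ 4 = 8.5 beats.

8.5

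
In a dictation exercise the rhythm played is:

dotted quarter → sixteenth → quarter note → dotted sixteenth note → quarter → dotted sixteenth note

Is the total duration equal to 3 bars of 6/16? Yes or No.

Yes

One bar of 6/16 = 12 thirty-second notes, so 3 bars = 36.
Express everything in thirty-second notes: dotted quarter = 12; sixteenth = 2; quarter note = 8; dotted sixteenth note = 3; quarter = 8; dotted sixteenth note = 3.
Total: 12 + 2 + 8 + 3 + 8 + 3 = 36.
36 equals 36, so the answer is Yes.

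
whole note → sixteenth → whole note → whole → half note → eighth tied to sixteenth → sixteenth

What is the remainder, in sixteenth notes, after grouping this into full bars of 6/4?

13

One bar of 6/4 = 24 sixteenth notes.
Working in sixteenth notes: whole note = 16; sixteenth = 1; whole note = 16; whole = 16; half note = 8; eighth tied to sixteenth (eighth + sixteenth) = 3; sixteenth = 1.
Total: 16 + 1 + 16 + 16 + 8 + 3 + 1 = 61.
61 ÷ 24 = 2 complete bars with 13 sixteenth notes remaining.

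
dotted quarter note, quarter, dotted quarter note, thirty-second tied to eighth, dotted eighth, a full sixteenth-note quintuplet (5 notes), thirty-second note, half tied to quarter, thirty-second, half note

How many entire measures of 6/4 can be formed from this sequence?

One bar of 6/4 = 48 thirty-second notes.
Express everything in thirty-second notes: dotted quarter note = 12; quarter = 8; dotted quarter note = 12; thirty-second tied to eighth (thirty-second + eighth) = 5; dotted eighth = 6; a full sixteenth-note quintuplet (5 notes) (five quintuplet sixteenths span one quarter) = 8; thirty-second note = 1; half tied to quarter (half + quarter) = 24; thirty-second = 1; half note = 16.
Sum: 12 + 8 + 12 + 5 + 6 + 8 + 1 + 24 + 1 + 16 = 93.
93 ÷ 48 = 1 complete bar with 45 left over.

1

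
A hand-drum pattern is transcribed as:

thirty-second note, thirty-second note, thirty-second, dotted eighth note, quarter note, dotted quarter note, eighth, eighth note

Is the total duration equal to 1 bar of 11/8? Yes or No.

One bar of 11/8 = 44 thirty-second notes.
Express everything in thirty-second notes: thirty-second note = 1; thirty-second note = 1; thirty-second = 1; dotted eighth note = 6; quarter note = 8; dotted quarter note = 12; eighth = 4; eighth note = 4.
Sum: 1 + 1 + 1 + 6 + 8 + 12 + 4 + 4 = 37.
37 falls short of 44, so the answer is No.

No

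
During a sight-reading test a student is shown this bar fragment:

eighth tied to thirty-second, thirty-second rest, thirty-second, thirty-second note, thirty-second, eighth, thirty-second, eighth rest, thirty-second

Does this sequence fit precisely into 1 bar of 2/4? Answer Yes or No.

No

One bar of 2/4 = 16 thirty-second notes.
Working in thirty-second notes: eighth tied to thirty-second (eighth + thirty-second) = 5; thirty-second rest = 1; thirty-second = 1; thirty-second note = 1; thirty-second = 1; eighth = 4; thirty-second = 1; eighth rest = 4; thirty-second = 1.
Sum: 5 + 1 + 1 + 1 + 1 + 4 + 1 + 4 + 1 = 19.
19 exceeds 16, so the answer is No.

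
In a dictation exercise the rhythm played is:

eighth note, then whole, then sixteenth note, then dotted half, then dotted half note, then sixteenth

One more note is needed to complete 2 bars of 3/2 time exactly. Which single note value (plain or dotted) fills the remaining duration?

quarter note

2 bars of 3/2 = 48 sixteenth notes.
Express everything in sixteenth notes: eighth note = 2; whole = 16; sixteenth note = 1; dotted half = 12; dotted half note = 12; sixteenth = 1.
Altogether 2 + 16 + 1 + 12 + 12 + 1 = 44.
Remaining: 48 − 44 = 4 sixteenth notes, which is a quarter note.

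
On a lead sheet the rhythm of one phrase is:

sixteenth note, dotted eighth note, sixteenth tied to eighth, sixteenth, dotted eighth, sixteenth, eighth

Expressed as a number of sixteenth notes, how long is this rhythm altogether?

14

Express everything in sixteenth notes: sixteenth note = 1; dotted eighth note = 3; sixteenth tied to eighth (sixteenth + eighth) = 3; sixteenth = 1; dotted eighth = 3; sixteenth = 1; eighth = 2.
Sum: 1 + 3 + 3 + 1 + 3 + 1 + 2 = 14 sixteenth notes.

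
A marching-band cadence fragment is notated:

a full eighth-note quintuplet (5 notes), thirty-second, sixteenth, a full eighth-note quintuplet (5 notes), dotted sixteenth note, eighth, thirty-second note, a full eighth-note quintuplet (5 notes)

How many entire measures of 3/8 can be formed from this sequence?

One bar of 3/8 = 12 thirty-second notes.
Working in thirty-second notes: a full eighth-note quintuplet (5 notes) (five quintuplet eighths span one half) = 16; thirty-second = 1; sixteenth = 2; a full eighth-note quintuplet (5 notes) (five quintuplet eighths span one half) = 16; dotted sixteenth note = 3; eighth = 4; thirty-second note = 1; a full eighth-note quintuplet (5 notes) (five quintuplet eighths span one half) = 16.
Sum: 16 + 1 + 2 + 16 + 3 + 4 + 1 + 16 = 59.
59 ÷ 12 = 4 complete bars with 11 left over.

4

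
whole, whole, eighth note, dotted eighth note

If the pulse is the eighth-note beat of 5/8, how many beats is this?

18.5

One eighth-note beat = 2 sixteenth notes.
Working in sixteenth notes: whole = 16; whole = 16; eighth note = 2; dotted eighth note = 3.
Sum: 16 + 16 + 2 + 3 = 37.
37 ÷ 2 = 18.5 beats.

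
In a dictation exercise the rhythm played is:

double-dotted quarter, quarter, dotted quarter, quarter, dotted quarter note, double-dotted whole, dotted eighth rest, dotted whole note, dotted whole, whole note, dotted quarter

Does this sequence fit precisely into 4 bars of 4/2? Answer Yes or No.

One bar of 4/2 = 32 sixteenth notes, so 4 bars = 128.
Convert each value to sixteenth notes: double-dotted quarter = 7; quarter = 4; dotted quarter = 6; quarter = 4; dotted quarter note = 6; double-dotted whole = 28; dotted eighth rest = 3; dotted whole note = 24; dotted whole = 24; whole note = 16; dotted quarter = 6.
Altogether 7 + 4 + 6 + 4 + 6 + 28 + 3 + 24 + 24 + 16 + 6 = 128.
128 equals 128, so the answer is Yes.

Yes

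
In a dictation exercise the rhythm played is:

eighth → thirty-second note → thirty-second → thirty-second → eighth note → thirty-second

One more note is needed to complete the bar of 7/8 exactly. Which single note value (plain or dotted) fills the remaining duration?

half note

The bar of 7/8 = 28 thirty-second notes.
Convert each value to thirty-second notes: eighth = 4; thirty-second note = 1; thirty-second = 1; thirty-second = 1; eighth note = 4; thirty-second = 1.
Sum: 4 + 1 + 1 + 1 + 4 + 1 = 12.
Remaining: 28 − 12 = 16 thirty-second notes, which is a half note.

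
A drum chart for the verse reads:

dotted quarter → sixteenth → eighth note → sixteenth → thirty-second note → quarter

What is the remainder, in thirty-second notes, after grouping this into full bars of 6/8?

One bar of 6/8 = 24 thirty-second notes.
Each duration in thirty-second notes: dotted quarter = 12; sixteenth = 2; eighth note = 4; sixteenth = 2; thirty-second note = 1; quarter = 8.
Adding: 12 + 2 + 4 + 2 + 1 + 8 = 29.
29 ÷ 24 = 1 complete bar with 5 thirty-second notes remaining.

5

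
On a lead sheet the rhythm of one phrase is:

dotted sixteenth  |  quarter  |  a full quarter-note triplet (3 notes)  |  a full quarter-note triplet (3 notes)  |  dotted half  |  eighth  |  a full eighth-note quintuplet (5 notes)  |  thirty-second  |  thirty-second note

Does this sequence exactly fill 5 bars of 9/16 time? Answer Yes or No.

No

One bar of 9/16 = 18 thirty-second notes, so 5 bars = 90.
In thirty-second notes: dotted sixteenth = 3; quarter = 8; a full quarter-note triplet (3 notes) (three triplet quarters span one half) = 16; a full quarter-note triplet (3 notes) (three triplet quarters span one half) = 16; dotted half = 24; eighth = 4; a full eighth-note quintuplet (5 notes) (five quintuplet eighths span one half) = 16; thirty-second = 1; thirty-second note = 1.
Sum: 3 + 8 + 16 + 16 + 24 + 4 + 16 + 1 + 1 = 89.
89 falls short of 90, so the answer is No.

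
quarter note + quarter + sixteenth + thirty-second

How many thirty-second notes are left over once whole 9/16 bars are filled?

One bar of 9/16 = 18 thirty-second notes.
Express everything in thirty-second notes: quarter note = 8; quarter = 8; sixteenth = 2; thirty-second = 1.
Adding: 8 + 8 + 2 + 1 = 19.
19 ÷ 18 = 1 complete bar with 1 thirty-second note remaining.

1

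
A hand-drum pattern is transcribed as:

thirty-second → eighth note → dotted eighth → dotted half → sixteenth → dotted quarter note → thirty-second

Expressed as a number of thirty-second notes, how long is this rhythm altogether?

Working in thirty-second notes: thirty-second = 1; eighth note = 4; dotted eighth = 6; dotted half = 24; sixteenth = 2; dotted quarter note = 12; thirty-second = 1.
Adding: 1 + 4 + 6 + 24 + 2 + 12 + 1 = 50 thirty-second notes.

50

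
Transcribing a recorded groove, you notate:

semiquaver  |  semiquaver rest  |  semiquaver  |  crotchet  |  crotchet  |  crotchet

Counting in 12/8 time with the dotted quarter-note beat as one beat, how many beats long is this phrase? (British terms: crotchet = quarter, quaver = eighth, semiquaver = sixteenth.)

One dotted quarter-note beat = 6 sixteenth notes.
Working in sixteenth notes: semiquaver = 1; semiquaver rest = 1; semiquaver = 1; crotchet = 4; crotchet = 4; crotchet = 4.
Adding: 1 + 1 + 1 + 4 + 4 + 4 = 15.
15 ÷ 6 = 2.5 beats.

2.5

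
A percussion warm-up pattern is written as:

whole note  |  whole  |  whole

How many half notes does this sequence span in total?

Express everything in half notes: whole note = 2; whole = 2; whole = 2.
Adding: 2 + 2 + 2 = 6 half notes.

6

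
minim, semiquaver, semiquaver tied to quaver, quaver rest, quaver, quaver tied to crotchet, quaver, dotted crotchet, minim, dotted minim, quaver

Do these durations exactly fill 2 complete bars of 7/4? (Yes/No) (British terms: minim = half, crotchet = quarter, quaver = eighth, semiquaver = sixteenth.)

No

One bar of 7/4 = 28 sixteenth notes, so 2 bars = 56.
Working in sixteenth notes: minim = 8; semiquaver = 1; semiquaver tied to quaver (semiquaver + quaver) = 3; quaver rest = 2; quaver = 2; quaver tied to crotchet (quaver + crotchet) = 6; quaver = 2; dotted crotchet = 6; minim = 8; dotted minim = 12; quaver = 2.
Altogether 8 + 1 + 3 + 2 + 2 + 6 + 2 + 6 + 8 + 12 + 2 = 52.
52 falls short of 56, so the answer is No.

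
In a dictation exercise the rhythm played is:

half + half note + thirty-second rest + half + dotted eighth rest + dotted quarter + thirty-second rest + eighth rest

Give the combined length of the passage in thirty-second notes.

Express everything in thirty-second notes: half = 16; half note = 16; thirty-second rest = 1; half = 16; dotted eighth rest = 6; dotted quarter = 12; thirty-second rest = 1; eighth rest = 4.
Total: 16 + 16 + 1 + 16 + 6 + 12 + 1 + 4 = 72 thirty-second notes.

72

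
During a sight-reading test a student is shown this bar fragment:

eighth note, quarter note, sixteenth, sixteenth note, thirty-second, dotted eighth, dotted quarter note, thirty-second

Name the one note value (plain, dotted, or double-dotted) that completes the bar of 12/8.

The bar of 12/8 = 48 thirty-second notes.
Working in thirty-second notes: eighth note = 4; quarter note = 8; sixteenth = 2; sixteenth note = 2; thirty-second = 1; dotted eighth = 6; dotted quarter note = 12; thirty-second = 1.
Altogether 4 + 8 + 2 + 2 + 1 + 6 + 12 + 1 = 36.
Remaining: 48 − 36 = 12 thirty-second notes, which is a dotted quarter note.

dotted quarter note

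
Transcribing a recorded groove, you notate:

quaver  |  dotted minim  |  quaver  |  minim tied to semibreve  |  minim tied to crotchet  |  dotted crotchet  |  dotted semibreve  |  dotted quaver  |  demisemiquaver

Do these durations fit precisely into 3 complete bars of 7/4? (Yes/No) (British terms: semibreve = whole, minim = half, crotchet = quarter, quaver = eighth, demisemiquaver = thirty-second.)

No

One bar of 7/4 = 56 thirty-second notes, so 3 bars = 168.
Convert each value to thirty-second notes: quaver = 4; dotted minim = 24; quaver = 4; minim tied to semibreve (minim + semibreve) = 48; minim tied to crotchet (minim + crotchet) = 24; dotted crotchet = 12; dotted semibreve = 48; dotted quaver = 6; demisemiquaver = 1.
Altogether 4 + 24 + 4 + 48 + 24 + 12 + 48 + 6 + 1 = 171.
171 exceeds 168, so the answer is No.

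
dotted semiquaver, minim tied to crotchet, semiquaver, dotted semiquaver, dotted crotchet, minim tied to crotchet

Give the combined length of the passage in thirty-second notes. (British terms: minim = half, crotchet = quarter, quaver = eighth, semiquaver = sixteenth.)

Each duration in thirty-second notes: dotted semiquaver = 3; minim tied to crotchet (minim + crotchet) = 24; semiquaver = 2; dotted semiquaver = 3; dotted crotchet = 12; minim tied to crotchet (minim + crotchet) = 24.
Altogether 3 + 24 + 2 + 3 + 12 + 24 = 68 thirty-second notes.

68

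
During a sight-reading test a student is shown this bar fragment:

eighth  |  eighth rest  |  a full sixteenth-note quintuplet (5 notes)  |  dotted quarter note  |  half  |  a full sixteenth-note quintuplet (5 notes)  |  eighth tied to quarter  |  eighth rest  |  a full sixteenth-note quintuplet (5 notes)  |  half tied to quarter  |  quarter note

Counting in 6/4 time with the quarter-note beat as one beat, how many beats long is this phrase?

13.5

One quarter-note beat = 2 eighth notes.
Working in eighth notes: eighth = 1; eighth rest = 1; a full sixteenth-note quintuplet (5 notes) (five quintuplet sixteenths span one quarter) = 2; dotted quarter note = 3; half = 4; a full sixteenth-note quintuplet (5 notes) (five quintuplet sixteenths span one quarter) = 2; eighth tied to quarter (eighth + quarter) = 3; eighth rest = 1; a full sixteenth-note quintuplet (5 notes) (five quintuplet sixteenths span one quarter) = 2; half tied to quarter (half + quarter) = 6; quarter note = 2.
Adding: 1 + 1 + 2 + 3 + 4 + 2 + 3 + 1 + 2 + 6 + 2 = 27.
27 ÷ 2 = 13.5 beats.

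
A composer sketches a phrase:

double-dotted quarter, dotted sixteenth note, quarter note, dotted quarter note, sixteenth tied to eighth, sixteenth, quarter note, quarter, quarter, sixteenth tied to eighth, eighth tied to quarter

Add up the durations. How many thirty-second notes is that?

Convert each value to thirty-second notes: double-dotted quarter = 14; dotted sixteenth note = 3; quarter note = 8; dotted quarter note = 12; sixteenth tied to eighth (sixteenth + eighth) = 6; sixteenth = 2; quarter note = 8; quarter = 8; quarter = 8; sixteenth tied to eighth (sixteenth + eighth) = 6; eighth tied to quarter (eighth + quarter) = 12.
Sum: 14 + 3 + 8 + 12 + 6 + 2 + 8 + 8 + 8 + 6 + 12 = 87 thirty-second notes.

87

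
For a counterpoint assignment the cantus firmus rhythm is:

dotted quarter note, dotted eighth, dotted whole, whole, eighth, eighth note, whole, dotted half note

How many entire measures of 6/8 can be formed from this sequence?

6

One bar of 6/8 = 12 sixteenth notes.
Express everything in sixteenth notes: dotted quarter note = 6; dotted eighth = 3; dotted whole = 24; whole = 16; eighth = 2; eighth note = 2; whole = 16; dotted half note = 12.
Sum: 6 + 3 + 24 + 16 + 2 + 2 + 16 + 12 = 81.
81 ÷ 12 = 6 complete bars with 9 left over.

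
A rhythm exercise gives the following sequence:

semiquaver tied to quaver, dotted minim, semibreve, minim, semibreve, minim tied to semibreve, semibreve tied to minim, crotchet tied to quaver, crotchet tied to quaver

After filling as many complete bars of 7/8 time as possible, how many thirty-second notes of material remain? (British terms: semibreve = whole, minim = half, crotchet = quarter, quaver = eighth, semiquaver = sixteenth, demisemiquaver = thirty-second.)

6

One bar of 7/8 = 14 sixteenth notes.
Convert each value to sixteenth notes: semiquaver tied to quaver (semiquaver + quaver) = 3; dotted minim = 12; semibreve = 16; minim = 8; semibreve = 16; minim tied to semibreve (minim + semibreve) = 24; semibreve tied to minim (semibreve + minim) = 24; crotchet tied to quaver (crotchet + quaver) = 6; crotchet tied to quaver (crotchet + quaver) = 6.
Adding: 3 + 12 + 16 + 8 + 16 + 24 + 24 + 6 + 6 = 115.
115 ÷ 14 = 8 complete bars with 3 sixteenth notes remaining = 6 thirty-second notes.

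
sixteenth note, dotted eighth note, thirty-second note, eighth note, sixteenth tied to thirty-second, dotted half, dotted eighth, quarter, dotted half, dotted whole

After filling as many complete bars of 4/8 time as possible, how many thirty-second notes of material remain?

14

One bar of 4/8 = 16 thirty-second notes.
Convert each value to thirty-second notes: sixteenth note = 2; dotted eighth note = 6; thirty-second note = 1; eighth note = 4; sixteenth tied to thirty-second (sixteenth + thirty-second) = 3; dotted half = 24; dotted eighth = 6; quarter = 8; dotted half = 24; dotted whole = 48.
Adding: 2 + 6 + 1 + 4 + 3 + 24 + 6 + 8 + 24 + 48 = 126.
126 ÷ 16 = 7 complete bars with 14 thirty-second notes remaining.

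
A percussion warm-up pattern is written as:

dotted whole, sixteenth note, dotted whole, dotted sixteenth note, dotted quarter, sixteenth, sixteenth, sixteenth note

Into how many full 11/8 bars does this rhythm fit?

2

One bar of 11/8 = 44 thirty-second notes.
Each duration in thirty-second notes: dotted whole = 48; sixteenth note = 2; dotted whole = 48; dotted sixteenth note = 3; dotted quarter = 12; sixteenth = 2; sixteenth = 2; sixteenth note = 2.
Altogether 48 + 2 + 48 + 3 + 12 + 2 + 2 + 2 = 119.
119 ÷ 44 = 2 complete bars with 31 left over.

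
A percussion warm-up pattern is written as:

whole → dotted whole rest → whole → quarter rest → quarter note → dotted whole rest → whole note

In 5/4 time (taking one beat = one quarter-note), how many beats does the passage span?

26

One quarter-note beat = 2 eighth notes.
Convert each value to eighth notes: whole = 8; dotted whole rest = 12; whole = 8; quarter rest = 2; quarter note = 2; dotted whole rest = 12; whole note = 8.
Adding: 8 + 12 + 8 + 2 + 2 + 12 + 8 = 52.
52 ÷ 2 = 26 beats.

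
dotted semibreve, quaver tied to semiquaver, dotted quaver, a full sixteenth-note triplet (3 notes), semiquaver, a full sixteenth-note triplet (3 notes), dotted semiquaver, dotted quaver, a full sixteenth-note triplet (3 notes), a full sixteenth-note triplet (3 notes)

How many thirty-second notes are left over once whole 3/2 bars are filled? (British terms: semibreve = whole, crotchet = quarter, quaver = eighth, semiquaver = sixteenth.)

One bar of 3/2 = 48 thirty-second notes.
In thirty-second notes: dotted semibreve = 48; quaver tied to semiquaver (quaver + semiquaver) = 6; dotted quaver = 6; a full sixteenth-note triplet (3 notes) (three triplet sixteenths span one eighth) = 4; semiquaver = 2; a full sixteenth-note triplet (3 notes) (three triplet sixteenths span one eighth) = 4; dotted semiquaver = 3; dotted quaver = 6; a full sixteenth-note triplet (3 notes) (three triplet sixteenths span one eighth) = 4; a full sixteenth-note triplet (3 notes) (three triplet sixteenths span one eighth) = 4.
Sum: 48 + 6 + 6 + 4 + 2 + 4 + 3 + 6 + 4 + 4 = 87.
87 ÷ 48 = 1 complete bar with 39 thirty-second notes remaining.

39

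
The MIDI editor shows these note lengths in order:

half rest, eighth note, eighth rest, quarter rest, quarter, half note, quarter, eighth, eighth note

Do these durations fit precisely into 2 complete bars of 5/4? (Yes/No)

One bar of 5/4 = 10 eighth notes, so 2 bars = 20.
Convert each value to eighth notes: half rest = 4; eighth note = 1; eighth rest = 1; quarter rest = 2; quarter = 2; half note = 4; quarter = 2; eighth = 1; eighth note = 1.
Total: 4 + 1 + 1 + 2 + 2 + 4 + 2 + 1 + 1 = 18.
18 falls short of 20, so the answer is No.

No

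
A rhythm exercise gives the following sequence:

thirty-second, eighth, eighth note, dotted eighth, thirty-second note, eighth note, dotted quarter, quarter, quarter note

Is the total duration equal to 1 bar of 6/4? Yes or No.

Yes

One bar of 6/4 = 48 thirty-second notes.
Working in thirty-second notes: thirty-second = 1; eighth = 4; eighth note = 4; dotted eighth = 6; thirty-second note = 1; eighth note = 4; dotted quarter = 12; quarter = 8; quarter note = 8.
Altogether 1 + 4 + 4 + 6 + 1 + 4 + 12 + 8 + 8 = 48.
48 equals 48, so the answer is Yes.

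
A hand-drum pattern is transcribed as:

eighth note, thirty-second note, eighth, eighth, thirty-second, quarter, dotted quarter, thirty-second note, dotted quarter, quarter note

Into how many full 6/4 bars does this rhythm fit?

1

One bar of 6/4 = 48 thirty-second notes.
Express everything in thirty-second notes: eighth note = 4; thirty-second note = 1; eighth = 4; eighth = 4; thirty-second = 1; quarter = 8; dotted quarter = 12; thirty-second note = 1; dotted quarter = 12; quarter note = 8.
Total: 4 + 1 + 4 + 4 + 1 + 8 + 12 + 1 + 12 + 8 = 55.
55 ÷ 48 = 1 complete bar with 7 left over.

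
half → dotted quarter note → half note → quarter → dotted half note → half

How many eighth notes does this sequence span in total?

23

Express everything in eighth notes: half = 4; dotted quarter note = 3; half note = 4; quarter = 2; dotted half note = 6; half = 4.
Altogether 4 + 3 + 4 + 2 + 6 + 4 = 23 eighth notes.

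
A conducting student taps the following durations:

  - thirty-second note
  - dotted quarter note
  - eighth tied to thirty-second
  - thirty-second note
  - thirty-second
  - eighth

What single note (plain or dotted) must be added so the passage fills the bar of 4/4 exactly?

The bar of 4/4 = 32 thirty-second notes.
Express everything in thirty-second notes: thirty-second note = 1; dotted quarter note = 12; eighth tied to thirty-second (eighth + thirty-second) = 5; thirty-second note = 1; thirty-second = 1; eighth = 4.
Altogether 1 + 12 + 5 + 1 + 1 + 4 = 24.
Remaining: 32 − 24 = 8 thirty-second notes, which is a quarter note.

quarter note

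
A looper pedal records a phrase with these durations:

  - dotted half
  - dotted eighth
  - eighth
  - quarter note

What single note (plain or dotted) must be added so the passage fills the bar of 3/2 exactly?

The bar of 3/2 = 24 sixteenth notes.
Each duration in sixteenth notes: dotted half = 12; dotted eighth = 3; eighth = 2; quarter note = 4.
Altogether 12 + 3 + 2 + 4 = 21.
Remaining: 24 − 21 = 3 sixteenth notes, which is a dotted eighth note.

dotted eighth note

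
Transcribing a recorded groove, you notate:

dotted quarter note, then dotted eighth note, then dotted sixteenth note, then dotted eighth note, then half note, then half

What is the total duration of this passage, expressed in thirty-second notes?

59

Express everything in thirty-second notes: dotted quarter note = 12; dotted eighth note = 6; dotted sixteenth note = 3; dotted eighth note = 6; half note = 16; half = 16.
Sum: 12 + 6 + 3 + 6 + 16 + 16 = 59 thirty-second notes.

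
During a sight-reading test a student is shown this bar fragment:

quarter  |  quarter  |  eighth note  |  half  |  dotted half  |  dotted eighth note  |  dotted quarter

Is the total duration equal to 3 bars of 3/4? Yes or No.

No

One bar of 3/4 = 12 sixteenth notes, so 3 bars = 36.
Express everything in sixteenth notes: quarter = 4; quarter = 4; eighth note = 2; half = 8; dotted half = 12; dotted eighth note = 3; dotted quarter = 6.
Total: 4 + 4 + 2 + 8 + 12 + 3 + 6 = 39.
39 exceeds 36, so the answer is No.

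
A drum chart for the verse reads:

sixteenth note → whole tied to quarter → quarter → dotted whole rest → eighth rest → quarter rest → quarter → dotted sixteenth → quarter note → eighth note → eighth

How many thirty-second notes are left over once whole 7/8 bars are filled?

One bar of 7/8 = 28 thirty-second notes.
Working in thirty-second notes: sixteenth note = 2; whole tied to quarter (whole + quarter) = 40; quarter = 8; dotted whole rest = 48; eighth rest = 4; quarter rest = 8; quarter = 8; dotted sixteenth = 3; quarter note = 8; eighth note = 4; eighth = 4.
Sum: 2 + 40 + 8 + 48 + 4 + 8 + 8 + 3 + 8 + 4 + 4 = 137.
137 ÷ 28 = 4 complete bars with 25 thirty-second notes remaining.

25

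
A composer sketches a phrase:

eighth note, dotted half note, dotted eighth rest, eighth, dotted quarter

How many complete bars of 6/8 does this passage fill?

2

One bar of 6/8 = 12 sixteenth notes.
Each duration in sixteenth notes: eighth note = 2; dotted half note = 12; dotted eighth rest = 3; eighth = 2; dotted quarter = 6.
Total: 2 + 12 + 3 + 2 + 6 = 25.
25 ÷ 12 = 2 complete bars with 1 left over.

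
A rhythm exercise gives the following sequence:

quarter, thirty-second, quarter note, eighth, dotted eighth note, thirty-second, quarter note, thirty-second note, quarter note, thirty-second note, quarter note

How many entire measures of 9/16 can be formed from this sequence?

One bar of 9/16 = 18 thirty-second notes.
In thirty-second notes: quarter = 8; thirty-second = 1; quarter note = 8; eighth = 4; dotted eighth note = 6; thirty-second = 1; quarter note = 8; thirty-second note = 1; quarter note = 8; thirty-second note = 1; quarter note = 8.
Total: 8 + 1 + 8 + 4 + 6 + 1 + 8 + 1 + 8 + 1 + 8 = 54.
54 ÷ 18 = 3 complete bars with 0 left over.

3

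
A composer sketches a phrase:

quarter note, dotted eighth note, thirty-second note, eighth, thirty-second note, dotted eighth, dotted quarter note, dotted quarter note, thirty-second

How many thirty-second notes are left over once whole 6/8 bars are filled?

One bar of 6/8 = 24 thirty-second notes.
In thirty-second notes: quarter note = 8; dotted eighth note = 6; thirty-second note = 1; eighth = 4; thirty-second note = 1; dotted eighth = 6; dotted quarter note = 12; dotted quarter note = 12; thirty-second = 1.
Sum: 8 + 6 + 1 + 4 + 1 + 6 + 12 + 12 + 1 = 51.
51 ÷ 24 = 2 complete bars with 3 thirty-second notes remaining.

3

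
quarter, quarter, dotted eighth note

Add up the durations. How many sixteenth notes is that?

Express everything in sixteenth notes: quarter = 4; quarter = 4; dotted eighth note = 3.
Altogether 4 + 4 + 3 = 11 sixteenth notes.

11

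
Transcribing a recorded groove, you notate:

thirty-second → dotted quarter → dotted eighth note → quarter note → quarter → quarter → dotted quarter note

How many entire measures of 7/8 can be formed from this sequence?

1

One bar of 7/8 = 28 thirty-second notes.
Each duration in thirty-second notes: thirty-second = 1; dotted quarter = 12; dotted eighth note = 6; quarter note = 8; quarter = 8; quarter = 8; dotted quarter note = 12.
Total: 1 + 12 + 6 + 8 + 8 + 8 + 12 = 55.
55 ÷ 28 = 1 complete bar with 27 left over.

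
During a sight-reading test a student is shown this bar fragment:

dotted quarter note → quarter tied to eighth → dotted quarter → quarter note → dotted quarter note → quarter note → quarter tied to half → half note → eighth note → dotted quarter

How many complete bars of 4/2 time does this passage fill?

One bar of 4/2 = 16 eighth notes.
Working in eighth notes: dotted quarter note = 3; quarter tied to eighth (quarter + eighth) = 3; dotted quarter = 3; quarter note = 2; dotted quarter note = 3; quarter note = 2; quarter tied to half (quarter + half) = 6; half note = 4; eighth note = 1; dotted quarter = 3.
Total: 3 + 3 + 3 + 2 + 3 + 2 + 6 + 4 + 1 + 3 = 30.
30 ÷ 16 = 1 complete bar with 14 left over.

1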